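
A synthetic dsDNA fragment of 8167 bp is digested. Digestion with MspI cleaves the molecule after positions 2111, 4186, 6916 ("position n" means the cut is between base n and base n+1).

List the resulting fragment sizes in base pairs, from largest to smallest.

2730, 2111, 2075, 1251 bp

Linear molecule, 3 cuts → 4 fragments:
  2111 − 0 = 2111 bp
  4186 − 2111 = 2075 bp
  6916 − 4186 = 2730 bp
  8167 − 6916 = 1251 bp
Sorted largest to smallest: 2730, 2111, 2075, 1251 bp.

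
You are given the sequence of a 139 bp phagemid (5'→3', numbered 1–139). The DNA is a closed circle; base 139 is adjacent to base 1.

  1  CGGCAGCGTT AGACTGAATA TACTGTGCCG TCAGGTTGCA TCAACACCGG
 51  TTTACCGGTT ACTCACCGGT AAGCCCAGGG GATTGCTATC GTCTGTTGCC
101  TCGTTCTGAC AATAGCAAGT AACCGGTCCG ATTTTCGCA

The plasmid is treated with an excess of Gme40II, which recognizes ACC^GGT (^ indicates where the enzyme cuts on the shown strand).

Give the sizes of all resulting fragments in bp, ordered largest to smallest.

63, 57, 11, 8 bp

Gme40II sites (ACCGGT) start at positions 46, 54, 65, 122.
Gme40II cuts after base 3 of each site, so after positions 48, 56, 67, 124.
Circular molecule, 4 cuts → 4 fragments:
  49–56 → 8 bp
  57–67 → 11 bp
  68–124 → 57 bp
  125–139 then 1–48 → 15 + 48 = 63 bp
Sorted largest to smallest: 63, 57, 11, 8 bp.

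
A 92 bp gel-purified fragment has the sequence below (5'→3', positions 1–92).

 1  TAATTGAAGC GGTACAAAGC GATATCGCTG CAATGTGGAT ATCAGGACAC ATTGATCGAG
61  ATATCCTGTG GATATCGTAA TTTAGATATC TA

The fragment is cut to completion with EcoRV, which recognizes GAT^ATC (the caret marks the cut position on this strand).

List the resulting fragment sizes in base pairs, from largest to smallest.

EcoRV sites (GATATC) start at positions 21, 38, 60, 71, 85.
EcoRV cuts after base 3 of each site, so after positions 23, 40, 62, 73, 87.
Linear molecule, 5 cuts → 6 fragments:
  1–23 → 23 bp
  24–40 → 17 bp
  41–62 → 22 bp
  63–73 → 11 bp
  74–87 → 14 bp
  88–92 → 5 bp
Sorted largest to smallest: 23, 22, 17, 14, 11, 5 bp.

23, 22, 17, 14, 11, 5 bp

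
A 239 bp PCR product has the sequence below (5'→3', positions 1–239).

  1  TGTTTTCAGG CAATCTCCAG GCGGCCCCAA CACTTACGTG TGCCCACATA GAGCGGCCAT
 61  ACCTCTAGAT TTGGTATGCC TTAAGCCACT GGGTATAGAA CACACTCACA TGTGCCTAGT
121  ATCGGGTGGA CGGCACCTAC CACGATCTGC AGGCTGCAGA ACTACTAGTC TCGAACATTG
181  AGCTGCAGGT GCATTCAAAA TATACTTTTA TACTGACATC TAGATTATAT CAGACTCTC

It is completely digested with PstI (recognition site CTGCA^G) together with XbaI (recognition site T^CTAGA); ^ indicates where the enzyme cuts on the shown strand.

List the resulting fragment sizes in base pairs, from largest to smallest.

PstI sites (CTGCAG) start at positions 147, 154, 183.
PstI cuts after base 5 of each site (before the last base), so after positions 151, 158, 187.
XbaI sites (TCTAGA) start at positions 64, 219.
XbaI cuts after the first base of each site, so after positions 64, 219.
Combined cut positions: 64, 151, 158, 187, 219.
Linear molecule, 5 cuts → 6 fragments:
  1–64 → 64 bp
  65–151 → 87 bp
  152–158 → 7 bp
  159–187 → 29 bp
  188–219 → 32 bp
  220–239 → 20 bp
Sorted largest to smallest: 87, 64, 32, 29, 20, 7 bp.

87, 64, 32, 29, 20, 7 bp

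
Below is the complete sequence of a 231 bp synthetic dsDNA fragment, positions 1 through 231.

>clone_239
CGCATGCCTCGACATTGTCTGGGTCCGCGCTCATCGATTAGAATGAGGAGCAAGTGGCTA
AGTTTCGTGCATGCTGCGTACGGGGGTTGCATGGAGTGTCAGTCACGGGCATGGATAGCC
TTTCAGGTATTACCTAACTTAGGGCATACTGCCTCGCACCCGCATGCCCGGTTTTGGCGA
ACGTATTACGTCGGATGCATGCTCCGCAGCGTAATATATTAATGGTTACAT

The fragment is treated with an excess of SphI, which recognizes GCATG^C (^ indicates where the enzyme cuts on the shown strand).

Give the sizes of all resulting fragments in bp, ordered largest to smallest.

SphI sites (GCATGC) start at positions 2, 69, 162, 197.
SphI cuts after base 5 of each site (before the last base), so after positions 6, 73, 166, 201.
Linear molecule, 4 cuts → 5 fragments:
  1–6 → 6 bp
  7–73 → 67 bp
  74–166 → 93 bp
  167–201 → 35 bp
  202–231 → 30 bp
Sorted largest to smallest: 93, 67, 35, 30, 6 bp.

93, 67, 35, 30, 6 bp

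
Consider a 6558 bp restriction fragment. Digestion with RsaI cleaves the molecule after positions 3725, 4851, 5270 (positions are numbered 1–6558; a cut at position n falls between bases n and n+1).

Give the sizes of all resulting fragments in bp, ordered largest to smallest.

Linear molecule, 3 cuts → 4 fragments:
  3725 − 0 = 3725 bp
  4851 − 3725 = 1126 bp
  5270 − 4851 = 419 bp
  6558 − 5270 = 1288 bp
Sorted largest to smallest: 3725, 1288, 1126, 419 bp.

3725, 1288, 1126, 419 bp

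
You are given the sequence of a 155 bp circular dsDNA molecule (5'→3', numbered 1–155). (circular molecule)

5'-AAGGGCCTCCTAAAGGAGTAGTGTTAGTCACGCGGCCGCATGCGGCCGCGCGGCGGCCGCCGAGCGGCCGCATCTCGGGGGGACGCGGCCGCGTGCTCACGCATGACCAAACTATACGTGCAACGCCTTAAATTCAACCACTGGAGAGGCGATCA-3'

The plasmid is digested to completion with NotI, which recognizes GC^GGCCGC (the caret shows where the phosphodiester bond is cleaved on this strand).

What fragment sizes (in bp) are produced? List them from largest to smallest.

NotI sites (GCGGCCGC) start at positions 32, 42, 53, 64, 85.
NotI cuts after base 2 of each site, so after positions 33, 43, 54, 65, 86.
Circular molecule, 5 cuts → 5 fragments:
  34–43 → 10 bp
  44–54 → 11 bp
  55–65 → 11 bp
  66–86 → 21 bp
  87–155 then 1–33 → 69 + 33 = 102 bp
Sorted largest to smallest: 102, 21, 11, 11, 10 bp.

102, 21, 11, 11, 10 bp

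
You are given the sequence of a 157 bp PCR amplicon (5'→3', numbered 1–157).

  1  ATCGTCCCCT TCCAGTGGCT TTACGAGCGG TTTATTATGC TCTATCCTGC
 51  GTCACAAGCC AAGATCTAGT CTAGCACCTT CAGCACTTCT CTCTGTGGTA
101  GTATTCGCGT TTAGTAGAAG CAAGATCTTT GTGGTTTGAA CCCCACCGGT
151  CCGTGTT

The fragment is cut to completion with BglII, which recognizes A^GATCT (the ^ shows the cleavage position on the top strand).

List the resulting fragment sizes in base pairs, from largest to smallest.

62, 61, 34 bp

BglII sites (AGATCT) start at positions 62, 123.
BglII cuts after the first base of each site, so after positions 62, 123.
Linear molecule, 2 cuts → 3 fragments:
  1–62 → 62 bp
  63–123 → 61 bp
  124–157 → 34 bp
Sorted largest to smallest: 62, 61, 34 bp.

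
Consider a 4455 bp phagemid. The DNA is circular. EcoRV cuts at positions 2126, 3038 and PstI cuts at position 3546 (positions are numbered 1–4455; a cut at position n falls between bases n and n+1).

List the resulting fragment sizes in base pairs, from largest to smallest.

3035, 912, 508 bp

Combined cut positions (sorted): 2126, 3038, 3546.
Circular molecule, 3 cuts → 3 fragments:
  3038 − 2126 = 912 bp
  3546 − 3038 = 508 bp
  wrap: 4455 − 3546 + 2126 = 3035 bp
Sorted largest to smallest: 3035, 912, 508 bp.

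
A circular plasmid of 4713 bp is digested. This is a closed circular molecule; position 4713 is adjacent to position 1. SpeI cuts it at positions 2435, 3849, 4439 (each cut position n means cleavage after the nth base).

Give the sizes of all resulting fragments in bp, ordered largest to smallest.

2709, 1414, 590 bp

Circular molecule, 3 cuts → 3 fragments:
  3849 − 2435 = 1414 bp
  4439 − 3849 = 590 bp
  wrap: 4713 − 4439 + 2435 = 2709 bp
Sorted largest to smallest: 2709, 1414, 590 bp.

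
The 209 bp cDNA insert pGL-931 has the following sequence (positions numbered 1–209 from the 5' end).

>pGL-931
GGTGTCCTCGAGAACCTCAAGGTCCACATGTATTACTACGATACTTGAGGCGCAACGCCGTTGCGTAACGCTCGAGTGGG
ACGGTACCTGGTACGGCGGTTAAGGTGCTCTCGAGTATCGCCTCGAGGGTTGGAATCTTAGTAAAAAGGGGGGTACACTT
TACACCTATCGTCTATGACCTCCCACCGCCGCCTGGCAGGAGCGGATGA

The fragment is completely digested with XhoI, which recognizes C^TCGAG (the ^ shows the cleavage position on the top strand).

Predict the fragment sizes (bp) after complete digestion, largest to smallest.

XhoI sites (CTCGAG) start at positions 7, 71, 110, 122.
XhoI cuts after the first base of each site, so after positions 7, 71, 110, 122.
Linear molecule, 4 cuts → 5 fragments:
  1–7 → 7 bp
  8–71 → 64 bp
  72–110 → 39 bp
  111–122 → 12 bp
  123–209 → 87 bp
Sorted largest to smallest: 87, 64, 39, 12, 7 bp.

87, 64, 39, 12, 7 bp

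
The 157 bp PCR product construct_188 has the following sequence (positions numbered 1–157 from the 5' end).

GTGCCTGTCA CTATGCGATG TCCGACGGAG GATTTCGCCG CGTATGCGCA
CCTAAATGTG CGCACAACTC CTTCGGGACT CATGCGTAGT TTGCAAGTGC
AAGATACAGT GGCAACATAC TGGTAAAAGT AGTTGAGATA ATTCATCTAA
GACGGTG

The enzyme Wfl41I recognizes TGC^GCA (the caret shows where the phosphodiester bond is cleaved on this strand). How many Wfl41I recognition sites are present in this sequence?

2

TGCGCA occurs starting at positions 45, 59.
Wfl41I cuts at 2 sites.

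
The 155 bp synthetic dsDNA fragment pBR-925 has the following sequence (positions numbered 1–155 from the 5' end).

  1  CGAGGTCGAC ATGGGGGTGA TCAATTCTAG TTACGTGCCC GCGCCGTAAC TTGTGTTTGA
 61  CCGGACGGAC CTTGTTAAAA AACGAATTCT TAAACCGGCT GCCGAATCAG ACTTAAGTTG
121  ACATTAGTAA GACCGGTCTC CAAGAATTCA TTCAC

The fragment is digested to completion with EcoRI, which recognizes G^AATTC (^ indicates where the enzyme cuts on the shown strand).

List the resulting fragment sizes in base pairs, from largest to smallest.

84, 60, 11 bp

EcoRI sites (GAATTC) start at positions 84, 144.
EcoRI cuts after the first base of each site, so after positions 84, 144.
Linear molecule, 2 cuts → 3 fragments:
  1–84 → 84 bp
  85–144 → 60 bp
  145–155 → 11 bp
Sorted largest to smallest: 84, 60, 11 bp.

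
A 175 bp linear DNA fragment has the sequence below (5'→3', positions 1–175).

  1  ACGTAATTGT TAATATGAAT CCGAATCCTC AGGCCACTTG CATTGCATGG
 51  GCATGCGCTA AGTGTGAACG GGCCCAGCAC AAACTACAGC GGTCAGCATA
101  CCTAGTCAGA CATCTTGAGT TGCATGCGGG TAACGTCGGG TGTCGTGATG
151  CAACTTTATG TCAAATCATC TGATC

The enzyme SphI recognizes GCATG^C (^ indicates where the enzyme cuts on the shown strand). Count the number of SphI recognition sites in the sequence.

2

GCATGC occurs starting at positions 51, 122.
SphI cuts at 2 sites.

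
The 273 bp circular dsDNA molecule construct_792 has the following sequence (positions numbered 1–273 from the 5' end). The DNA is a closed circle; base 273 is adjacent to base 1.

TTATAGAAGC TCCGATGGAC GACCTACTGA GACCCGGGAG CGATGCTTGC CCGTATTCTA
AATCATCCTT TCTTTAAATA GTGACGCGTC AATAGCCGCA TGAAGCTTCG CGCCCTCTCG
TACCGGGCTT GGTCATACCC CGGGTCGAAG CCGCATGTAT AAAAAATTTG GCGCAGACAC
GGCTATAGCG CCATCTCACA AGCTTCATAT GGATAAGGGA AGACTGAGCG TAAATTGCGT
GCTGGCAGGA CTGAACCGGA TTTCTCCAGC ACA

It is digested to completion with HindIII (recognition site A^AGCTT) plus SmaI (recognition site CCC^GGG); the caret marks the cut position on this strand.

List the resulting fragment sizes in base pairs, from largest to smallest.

HindIII sites (AAGCTT) start at positions 103, 200.
HindIII cuts after the first base of each site, so after positions 103, 200.
SmaI sites (CCCGGG) start at positions 33, 139.
SmaI cuts after base 3 of each site, so after positions 35, 141.
Combined cut positions: 35, 103, 141, 200.
Circular molecule, 4 cuts → 4 fragments:
  36–103 → 68 bp
  104–141 → 38 bp
  142–200 → 59 bp
  201–273 then 1–35 → 73 + 35 = 108 bp
Sorted largest to smallest: 108, 68, 59, 38 bp.

108, 68, 59, 38 bp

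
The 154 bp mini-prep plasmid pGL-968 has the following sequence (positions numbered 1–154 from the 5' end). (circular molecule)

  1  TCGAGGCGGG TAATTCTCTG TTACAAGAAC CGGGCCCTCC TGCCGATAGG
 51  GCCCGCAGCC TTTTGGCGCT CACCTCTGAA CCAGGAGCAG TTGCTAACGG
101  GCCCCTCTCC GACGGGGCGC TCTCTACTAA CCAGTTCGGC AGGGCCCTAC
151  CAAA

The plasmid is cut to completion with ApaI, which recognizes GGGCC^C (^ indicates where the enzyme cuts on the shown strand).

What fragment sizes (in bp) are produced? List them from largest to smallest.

ApaI sites (GGGCCC) start at positions 32, 49, 99, 142.
ApaI cuts after base 5 of each site (before the last base), so after positions 36, 53, 103, 146.
Circular molecule, 4 cuts → 4 fragments:
  37–53 → 17 bp
  54–103 → 50 bp
  104–146 → 43 bp
  147–154 then 1–36 → 8 + 36 = 44 bp
Sorted largest to smallest: 50, 44, 43, 17 bp.

50, 44, 43, 17 bp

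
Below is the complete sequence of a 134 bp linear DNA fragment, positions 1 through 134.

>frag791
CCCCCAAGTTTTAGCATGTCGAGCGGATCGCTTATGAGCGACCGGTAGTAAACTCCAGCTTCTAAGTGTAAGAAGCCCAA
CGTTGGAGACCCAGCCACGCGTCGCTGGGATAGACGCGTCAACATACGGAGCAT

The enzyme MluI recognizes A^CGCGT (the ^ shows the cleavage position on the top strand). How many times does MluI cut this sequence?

ACGCGT occurs starting at positions 97, 114.
MluI cuts at 2 sites.

2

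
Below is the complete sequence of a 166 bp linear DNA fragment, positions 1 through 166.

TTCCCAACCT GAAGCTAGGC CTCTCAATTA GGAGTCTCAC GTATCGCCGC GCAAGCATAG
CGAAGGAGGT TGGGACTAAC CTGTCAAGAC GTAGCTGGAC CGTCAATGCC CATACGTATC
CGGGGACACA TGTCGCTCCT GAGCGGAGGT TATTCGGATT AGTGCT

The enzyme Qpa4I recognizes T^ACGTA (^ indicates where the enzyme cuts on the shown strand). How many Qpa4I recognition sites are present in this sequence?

TACGTA occurs starting at position 113.
Qpa4I cuts at 1 site.

1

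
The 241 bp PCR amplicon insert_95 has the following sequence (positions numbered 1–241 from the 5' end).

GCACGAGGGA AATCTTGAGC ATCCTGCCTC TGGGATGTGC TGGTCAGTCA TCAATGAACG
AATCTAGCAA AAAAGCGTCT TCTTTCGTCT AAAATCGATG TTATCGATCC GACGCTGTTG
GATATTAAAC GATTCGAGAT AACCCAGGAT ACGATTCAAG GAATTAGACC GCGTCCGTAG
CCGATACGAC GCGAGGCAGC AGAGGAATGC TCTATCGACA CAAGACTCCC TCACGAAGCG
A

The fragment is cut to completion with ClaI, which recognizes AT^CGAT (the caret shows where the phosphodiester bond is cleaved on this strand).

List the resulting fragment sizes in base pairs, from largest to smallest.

137, 95, 9 bp

ClaI sites (ATCGAT) start at positions 94, 103.
ClaI cuts after base 2 of each site, so after positions 95, 104.
Linear molecule, 2 cuts → 3 fragments:
  1–95 → 95 bp
  96–104 → 9 bp
  105–241 → 137 bp
Sorted largest to smallest: 137, 95, 9 bp.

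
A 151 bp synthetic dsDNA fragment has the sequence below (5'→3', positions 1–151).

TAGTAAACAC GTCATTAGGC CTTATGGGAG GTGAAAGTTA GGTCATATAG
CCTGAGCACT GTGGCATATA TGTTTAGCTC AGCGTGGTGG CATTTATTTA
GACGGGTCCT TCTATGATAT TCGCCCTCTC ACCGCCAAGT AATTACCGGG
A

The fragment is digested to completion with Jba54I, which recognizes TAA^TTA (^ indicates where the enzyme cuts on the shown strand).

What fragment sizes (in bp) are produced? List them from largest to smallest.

The Jba54I site (TAATTA) starts at position 140.
Jba54I cuts after base 3 of each site, so after position 142.
Linear molecule, 1 cut → 2 fragments:
  1–142 → 142 bp
  143–151 → 9 bp
Sorted largest to smallest: 142, 9 bp.

142, 9 bp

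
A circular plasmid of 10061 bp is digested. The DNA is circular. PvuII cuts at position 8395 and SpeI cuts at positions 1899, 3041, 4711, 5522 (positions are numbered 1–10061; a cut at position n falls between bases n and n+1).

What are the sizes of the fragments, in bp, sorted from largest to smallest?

3565, 2873, 1670, 1142, 811 bp

Combined cut positions (sorted): 1899, 3041, 4711, 5522, 8395.
Circular molecule, 5 cuts → 5 fragments:
  3041 − 1899 = 1142 bp
  4711 − 3041 = 1670 bp
  5522 − 4711 = 811 bp
  8395 − 5522 = 2873 bp
  wrap: 10061 − 8395 + 1899 = 3565 bp
Sorted largest to smallest: 3565, 2873, 1670, 1142, 811 bp.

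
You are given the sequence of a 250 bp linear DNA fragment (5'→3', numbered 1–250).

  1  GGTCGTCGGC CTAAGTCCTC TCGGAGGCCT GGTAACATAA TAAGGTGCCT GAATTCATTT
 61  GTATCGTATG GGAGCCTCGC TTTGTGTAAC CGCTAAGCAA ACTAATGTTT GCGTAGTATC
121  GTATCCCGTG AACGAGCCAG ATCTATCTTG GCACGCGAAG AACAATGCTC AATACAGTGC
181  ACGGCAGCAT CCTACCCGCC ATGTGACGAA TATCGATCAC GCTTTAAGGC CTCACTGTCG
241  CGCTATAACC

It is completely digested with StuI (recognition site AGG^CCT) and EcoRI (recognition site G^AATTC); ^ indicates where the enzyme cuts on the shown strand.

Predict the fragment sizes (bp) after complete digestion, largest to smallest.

StuI sites (AGGCCT) start at positions 25, 227.
StuI cuts after base 3 of each site, so after positions 27, 229.
The EcoRI site (GAATTC) starts at position 51.
EcoRI cuts after the first base of each site, so after position 51.
Combined cut positions: 27, 51, 229.
Linear molecule, 3 cuts → 4 fragments:
  1–27 → 27 bp
  28–51 → 24 bp
  52–229 → 178 bp
  230–250 → 21 bp
Sorted largest to smallest: 178, 27, 24, 21 bp.

178, 27, 24, 21 bp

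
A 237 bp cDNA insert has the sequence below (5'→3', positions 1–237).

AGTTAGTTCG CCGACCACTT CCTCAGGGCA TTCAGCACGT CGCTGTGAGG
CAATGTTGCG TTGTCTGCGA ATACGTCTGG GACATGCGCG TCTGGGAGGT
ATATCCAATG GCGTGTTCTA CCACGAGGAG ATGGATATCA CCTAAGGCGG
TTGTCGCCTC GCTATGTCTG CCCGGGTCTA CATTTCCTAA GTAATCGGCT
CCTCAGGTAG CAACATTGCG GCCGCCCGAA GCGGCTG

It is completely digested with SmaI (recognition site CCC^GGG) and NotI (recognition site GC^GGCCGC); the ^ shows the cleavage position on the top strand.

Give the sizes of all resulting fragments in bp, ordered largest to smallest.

The SmaI site (CCCGGG) starts at position 171.
SmaI cuts after base 3 of each site, so after position 173.
The NotI site (GCGGCCGC) starts at position 218.
NotI cuts after base 2 of each site, so after position 219.
Combined cut positions: 173, 219.
Linear molecule, 2 cuts → 3 fragments:
  1–173 → 173 bp
  174–219 → 46 bp
  220–237 → 18 bp
Sorted largest to smallest: 173, 46, 18 bp.

173, 46, 18 bp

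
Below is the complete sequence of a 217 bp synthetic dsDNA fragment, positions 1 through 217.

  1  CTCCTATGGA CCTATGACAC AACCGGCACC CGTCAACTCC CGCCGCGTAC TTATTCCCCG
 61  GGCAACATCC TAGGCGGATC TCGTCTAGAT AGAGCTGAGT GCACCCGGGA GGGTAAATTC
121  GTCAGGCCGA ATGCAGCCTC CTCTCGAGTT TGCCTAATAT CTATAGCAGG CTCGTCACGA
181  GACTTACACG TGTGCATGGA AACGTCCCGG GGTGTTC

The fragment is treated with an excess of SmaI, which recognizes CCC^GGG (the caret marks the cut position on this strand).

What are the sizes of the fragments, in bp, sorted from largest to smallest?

102, 59, 47, 9 bp

SmaI sites (CCCGGG) start at positions 57, 104, 206.
SmaI cuts after base 3 of each site, so after positions 59, 106, 208.
Linear molecule, 3 cuts → 4 fragments:
  1–59 → 59 bp
  60–106 → 47 bp
  107–208 → 102 bp
  209–217 → 9 bp
Sorted largest to smallest: 102, 59, 47, 9 bp.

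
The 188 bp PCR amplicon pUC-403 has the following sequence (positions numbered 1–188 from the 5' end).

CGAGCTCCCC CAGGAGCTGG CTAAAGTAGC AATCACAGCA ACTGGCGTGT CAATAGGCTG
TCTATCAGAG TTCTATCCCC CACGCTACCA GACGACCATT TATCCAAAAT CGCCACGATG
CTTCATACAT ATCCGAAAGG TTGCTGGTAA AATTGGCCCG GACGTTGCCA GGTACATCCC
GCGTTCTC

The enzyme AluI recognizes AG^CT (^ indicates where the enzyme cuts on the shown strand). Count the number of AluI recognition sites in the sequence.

2

AGCT occurs starting at positions 3, 15.
AluI cuts at 2 sites.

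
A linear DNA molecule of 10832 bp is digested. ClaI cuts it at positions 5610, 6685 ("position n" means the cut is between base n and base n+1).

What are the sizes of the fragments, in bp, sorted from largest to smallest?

Linear molecule, 2 cuts → 3 fragments:
  5610 − 0 = 5610 bp
  6685 − 5610 = 1075 bp
  10832 − 6685 = 4147 bp
Sorted largest to smallest: 5610, 4147, 1075 bp.

5610, 4147, 1075 bp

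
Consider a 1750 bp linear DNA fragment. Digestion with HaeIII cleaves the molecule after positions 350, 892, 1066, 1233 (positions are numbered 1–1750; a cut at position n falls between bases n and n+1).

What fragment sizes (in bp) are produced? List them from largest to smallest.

Linear molecule, 4 cuts → 5 fragments:
  350 − 0 = 350 bp
  892 − 350 = 542 bp
  1066 − 892 = 174 bp
  1233 − 1066 = 167 bp
  1750 − 1233 = 517 bp
Sorted largest to smallest: 542, 517, 350, 174, 167 bp.

542, 517, 350, 174, 167 bp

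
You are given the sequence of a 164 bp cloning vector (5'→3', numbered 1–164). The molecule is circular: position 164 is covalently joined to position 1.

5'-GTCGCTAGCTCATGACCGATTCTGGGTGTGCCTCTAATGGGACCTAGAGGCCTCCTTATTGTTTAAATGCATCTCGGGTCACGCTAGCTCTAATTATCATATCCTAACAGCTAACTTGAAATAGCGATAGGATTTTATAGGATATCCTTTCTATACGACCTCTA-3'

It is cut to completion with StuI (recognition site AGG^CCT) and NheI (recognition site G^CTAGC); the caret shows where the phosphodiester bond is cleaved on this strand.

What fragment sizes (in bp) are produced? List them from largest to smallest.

85, 46, 33 bp

The StuI site (AGGCCT) starts at position 48.
StuI cuts after base 3 of each site, so after position 50.
NheI sites (GCTAGC) start at positions 4, 83.
NheI cuts after the first base of each site, so after positions 4, 83.
Combined cut positions: 4, 50, 83.
Circular molecule, 3 cuts → 3 fragments:
  5–50 → 46 bp
  51–83 → 33 bp
  84–164 then 1–4 → 81 + 4 = 85 bp
Sorted largest to smallest: 85, 46, 33 bp.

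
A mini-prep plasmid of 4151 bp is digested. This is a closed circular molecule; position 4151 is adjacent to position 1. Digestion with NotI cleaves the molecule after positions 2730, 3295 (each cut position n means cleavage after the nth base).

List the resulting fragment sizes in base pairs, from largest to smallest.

Circular molecule, 2 cuts → 2 fragments:
  3295 − 2730 = 565 bp
  wrap: 4151 − 3295 + 2730 = 3586 bp
Sorted largest to smallest: 3586, 565 bp.

3586, 565 bp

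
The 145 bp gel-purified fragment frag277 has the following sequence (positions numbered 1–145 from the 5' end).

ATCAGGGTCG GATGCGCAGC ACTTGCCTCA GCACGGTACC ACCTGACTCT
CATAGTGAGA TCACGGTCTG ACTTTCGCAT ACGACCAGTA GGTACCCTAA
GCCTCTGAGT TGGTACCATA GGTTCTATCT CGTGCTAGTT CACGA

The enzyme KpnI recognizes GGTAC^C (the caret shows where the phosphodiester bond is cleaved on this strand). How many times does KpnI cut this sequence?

GGTACC occurs starting at positions 35, 91, 112.
KpnI cuts at 3 sites.

3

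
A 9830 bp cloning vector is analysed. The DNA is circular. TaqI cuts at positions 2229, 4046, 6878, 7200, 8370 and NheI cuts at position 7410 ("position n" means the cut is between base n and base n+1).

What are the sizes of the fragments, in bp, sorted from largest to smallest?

Combined cut positions (sorted): 2229, 4046, 6878, 7200, 7410, 8370.
Circular molecule, 6 cuts → 6 fragments:
  4046 − 2229 = 1817 bp
  6878 − 4046 = 2832 bp
  7200 − 6878 = 322 bp
  7410 − 7200 = 210 bp
  8370 − 7410 = 960 bp
  wrap: 9830 − 8370 + 2229 = 3689 bp
Sorted largest to smallest: 3689, 2832, 1817, 960, 322, 210 bp.

3689, 2832, 1817, 960, 322, 210 bp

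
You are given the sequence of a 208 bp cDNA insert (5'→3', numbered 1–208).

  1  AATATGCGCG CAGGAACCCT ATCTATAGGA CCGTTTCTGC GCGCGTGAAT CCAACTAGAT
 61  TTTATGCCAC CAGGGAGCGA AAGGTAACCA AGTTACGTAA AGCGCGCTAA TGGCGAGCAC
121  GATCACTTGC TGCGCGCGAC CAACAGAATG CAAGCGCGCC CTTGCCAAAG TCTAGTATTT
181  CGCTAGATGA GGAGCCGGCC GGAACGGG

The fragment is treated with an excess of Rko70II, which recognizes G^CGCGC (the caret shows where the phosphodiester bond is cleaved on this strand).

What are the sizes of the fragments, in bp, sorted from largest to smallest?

Rko70II sites (GCGCGC) start at positions 6, 39, 102, 132, 154.
Rko70II cuts after the first base of each site, so after positions 6, 39, 102, 132, 154.
Linear molecule, 5 cuts → 6 fragments:
  1–6 → 6 bp
  7–39 → 33 bp
  40–102 → 63 bp
  103–132 → 30 bp
  133–154 → 22 bp
  155–208 → 54 bp
Sorted largest to smallest: 63, 54, 33, 30, 22, 6 bp.

63, 54, 33, 30, 22, 6 bp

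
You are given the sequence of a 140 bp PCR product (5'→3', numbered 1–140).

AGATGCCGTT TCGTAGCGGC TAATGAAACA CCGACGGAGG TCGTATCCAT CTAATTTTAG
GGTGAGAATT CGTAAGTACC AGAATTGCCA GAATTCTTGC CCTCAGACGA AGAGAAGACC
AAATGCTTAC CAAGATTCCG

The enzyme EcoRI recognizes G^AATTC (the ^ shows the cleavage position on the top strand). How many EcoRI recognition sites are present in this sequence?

2

GAATTC occurs starting at positions 66, 91.
EcoRI cuts at 2 sites.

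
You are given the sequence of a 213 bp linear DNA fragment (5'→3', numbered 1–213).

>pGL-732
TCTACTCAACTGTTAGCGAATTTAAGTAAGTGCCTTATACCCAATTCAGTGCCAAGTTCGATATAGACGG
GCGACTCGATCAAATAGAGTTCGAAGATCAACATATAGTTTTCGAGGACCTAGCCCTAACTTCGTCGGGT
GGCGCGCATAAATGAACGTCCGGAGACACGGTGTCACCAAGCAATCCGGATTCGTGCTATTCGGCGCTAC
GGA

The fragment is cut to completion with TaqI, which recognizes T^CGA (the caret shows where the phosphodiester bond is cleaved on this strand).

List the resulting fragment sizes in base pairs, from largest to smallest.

TaqI sites (TCGA) start at positions 58, 76, 91, 112.
TaqI cuts after the first base of each site, so after positions 58, 76, 91, 112.
Linear molecule, 4 cuts → 5 fragments:
  1–58 → 58 bp
  59–76 → 18 bp
  77–91 → 15 bp
  92–112 → 21 bp
  113–213 → 101 bp
Sorted largest to smallest: 101, 58, 21, 18, 15 bp.

101, 58, 21, 18, 15 bp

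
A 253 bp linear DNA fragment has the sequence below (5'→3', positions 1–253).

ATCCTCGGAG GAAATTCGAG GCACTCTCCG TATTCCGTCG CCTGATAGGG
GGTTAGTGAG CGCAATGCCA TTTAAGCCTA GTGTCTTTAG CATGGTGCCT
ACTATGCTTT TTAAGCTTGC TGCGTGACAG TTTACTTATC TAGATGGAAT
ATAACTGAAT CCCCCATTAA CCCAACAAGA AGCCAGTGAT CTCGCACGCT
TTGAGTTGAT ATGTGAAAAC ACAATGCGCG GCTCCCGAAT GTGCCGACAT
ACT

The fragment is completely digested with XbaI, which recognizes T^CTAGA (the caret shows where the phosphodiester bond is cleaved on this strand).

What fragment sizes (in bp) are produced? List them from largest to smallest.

The XbaI site (TCTAGA) starts at position 139.
XbaI cuts after the first base of each site, so after position 139.
Linear molecule, 1 cut → 2 fragments:
  1–139 → 139 bp
  140–253 → 114 bp
Sorted largest to smallest: 139, 114 bp.

139, 114 bp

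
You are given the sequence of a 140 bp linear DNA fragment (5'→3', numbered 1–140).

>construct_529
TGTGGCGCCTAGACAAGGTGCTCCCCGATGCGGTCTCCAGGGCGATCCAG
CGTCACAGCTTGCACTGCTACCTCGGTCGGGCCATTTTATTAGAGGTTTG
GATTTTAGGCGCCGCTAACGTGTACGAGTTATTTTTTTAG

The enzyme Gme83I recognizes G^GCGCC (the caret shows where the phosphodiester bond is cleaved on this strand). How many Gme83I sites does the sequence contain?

2

GGCGCC occurs starting at positions 4, 108.
Gme83I cuts at 2 sites.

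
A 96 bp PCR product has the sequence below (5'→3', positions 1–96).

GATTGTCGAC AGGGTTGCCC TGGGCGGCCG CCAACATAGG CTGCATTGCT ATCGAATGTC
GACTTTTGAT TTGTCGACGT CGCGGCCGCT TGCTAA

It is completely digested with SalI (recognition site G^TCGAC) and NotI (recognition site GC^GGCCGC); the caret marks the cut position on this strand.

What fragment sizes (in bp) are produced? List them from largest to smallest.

33, 20, 15, 13, 10, 5 bp

SalI sites (GTCGAC) start at positions 5, 58, 73.
SalI cuts after the first base of each site, so after positions 5, 58, 73.
NotI sites (GCGGCCGC) start at positions 24, 82.
NotI cuts after base 2 of each site, so after positions 25, 83.
Combined cut positions: 5, 25, 58, 73, 83.
Linear molecule, 5 cuts → 6 fragments:
  1–5 → 5 bp
  6–25 → 20 bp
  26–58 → 33 bp
  59–73 → 15 bp
  74–83 → 10 bp
  84–96 → 13 bp
Sorted largest to smallest: 33, 20, 15, 13, 10, 5 bp.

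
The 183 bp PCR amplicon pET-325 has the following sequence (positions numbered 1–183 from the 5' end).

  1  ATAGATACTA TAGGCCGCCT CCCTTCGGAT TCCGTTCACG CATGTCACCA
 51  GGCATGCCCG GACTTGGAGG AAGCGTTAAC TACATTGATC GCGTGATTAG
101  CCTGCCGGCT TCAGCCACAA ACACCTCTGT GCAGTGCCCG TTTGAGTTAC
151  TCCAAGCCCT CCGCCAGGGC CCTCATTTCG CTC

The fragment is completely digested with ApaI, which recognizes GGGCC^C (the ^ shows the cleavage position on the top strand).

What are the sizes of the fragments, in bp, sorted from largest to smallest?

171, 12 bp

The ApaI site (GGGCCC) starts at position 167.
ApaI cuts after base 5 of each site (before the last base), so after position 171.
Linear molecule, 1 cut → 2 fragments:
  1–171 → 171 bp
  172–183 → 12 bp
Sorted largest to smallest: 171, 12 bp.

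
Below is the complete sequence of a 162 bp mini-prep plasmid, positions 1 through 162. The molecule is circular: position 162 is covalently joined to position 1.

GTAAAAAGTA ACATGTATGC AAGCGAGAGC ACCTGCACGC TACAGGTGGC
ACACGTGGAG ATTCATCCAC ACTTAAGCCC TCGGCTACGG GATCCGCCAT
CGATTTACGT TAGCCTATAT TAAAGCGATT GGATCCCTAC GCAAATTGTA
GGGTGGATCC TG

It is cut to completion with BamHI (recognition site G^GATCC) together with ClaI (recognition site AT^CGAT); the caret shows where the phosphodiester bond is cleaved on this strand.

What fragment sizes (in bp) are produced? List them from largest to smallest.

97, 31, 24, 10 bp

BamHI sites (GGATCC) start at positions 90, 131, 155.
BamHI cuts after the first base of each site, so after positions 90, 131, 155.
The ClaI site (ATCGAT) starts at position 99.
ClaI cuts after base 2 of each site, so after position 100.
Combined cut positions: 90, 100, 131, 155.
Circular molecule, 4 cuts → 4 fragments:
  91–100 → 10 bp
  101–131 → 31 bp
  132–155 → 24 bp
  156–162 then 1–90 → 7 + 90 = 97 bp
Sorted largest to smallest: 97, 31, 24, 10 bp.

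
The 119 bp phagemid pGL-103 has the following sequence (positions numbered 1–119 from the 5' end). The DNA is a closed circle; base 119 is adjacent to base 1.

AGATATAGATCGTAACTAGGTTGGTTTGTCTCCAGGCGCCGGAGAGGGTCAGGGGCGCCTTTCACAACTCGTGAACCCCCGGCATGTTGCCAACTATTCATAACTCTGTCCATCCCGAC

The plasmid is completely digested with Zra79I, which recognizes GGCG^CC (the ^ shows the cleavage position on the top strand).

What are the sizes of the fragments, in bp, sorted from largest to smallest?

100, 19 bp

Zra79I sites (GGCGCC) start at positions 35, 54.
Zra79I cuts after base 4 of each site, so after positions 38, 57.
Circular molecule, 2 cuts → 2 fragments:
  39–57 → 19 bp
  58–119 then 1–38 → 62 + 38 = 100 bp
Sorted largest to smallest: 100, 19 bp.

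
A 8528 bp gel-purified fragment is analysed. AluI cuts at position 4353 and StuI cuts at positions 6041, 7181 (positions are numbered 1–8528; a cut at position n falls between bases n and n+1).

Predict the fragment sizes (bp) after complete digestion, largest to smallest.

Combined cut positions (sorted): 4353, 6041, 7181.
Linear molecule, 3 cuts → 4 fragments:
  4353 − 0 = 4353 bp
  6041 − 4353 = 1688 bp
  7181 − 6041 = 1140 bp
  8528 − 7181 = 1347 bp
Sorted largest to smallest: 4353, 1688, 1347, 1140 bp.

4353, 1688, 1347, 1140 bp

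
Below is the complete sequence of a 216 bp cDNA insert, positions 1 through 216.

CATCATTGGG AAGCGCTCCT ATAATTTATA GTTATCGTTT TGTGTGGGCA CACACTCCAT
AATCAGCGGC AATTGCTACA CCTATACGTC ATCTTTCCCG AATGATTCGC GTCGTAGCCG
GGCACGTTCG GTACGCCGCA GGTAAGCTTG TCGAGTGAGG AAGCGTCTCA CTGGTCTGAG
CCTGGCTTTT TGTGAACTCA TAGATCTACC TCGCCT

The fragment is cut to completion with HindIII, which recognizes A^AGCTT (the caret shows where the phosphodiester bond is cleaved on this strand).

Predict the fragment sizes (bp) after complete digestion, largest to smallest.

The HindIII site (AAGCTT) starts at position 144.
HindIII cuts after the first base of each site, so after position 144.
Linear molecule, 1 cut → 2 fragments:
  1–144 → 144 bp
  145–216 → 72 bp
Sorted largest to smallest: 144, 72 bp.

144, 72 bp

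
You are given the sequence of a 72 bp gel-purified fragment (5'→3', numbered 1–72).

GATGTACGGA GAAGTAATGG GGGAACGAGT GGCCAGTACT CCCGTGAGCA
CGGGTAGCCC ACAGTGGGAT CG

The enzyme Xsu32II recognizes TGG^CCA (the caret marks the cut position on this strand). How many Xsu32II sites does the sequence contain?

1

TGGCCA occurs starting at position 30.
Xsu32II cuts at 1 site.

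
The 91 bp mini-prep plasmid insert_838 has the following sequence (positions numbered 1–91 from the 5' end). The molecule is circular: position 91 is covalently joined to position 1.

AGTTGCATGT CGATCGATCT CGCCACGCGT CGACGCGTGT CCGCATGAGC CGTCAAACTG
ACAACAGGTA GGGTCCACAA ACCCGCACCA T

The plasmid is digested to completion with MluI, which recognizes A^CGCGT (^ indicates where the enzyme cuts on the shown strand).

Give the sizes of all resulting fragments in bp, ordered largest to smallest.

83, 8 bp

MluI sites (ACGCGT) start at positions 25, 33.
MluI cuts after the first base of each site, so after positions 25, 33.
Circular molecule, 2 cuts → 2 fragments:
  26–33 → 8 bp
  34–91 then 1–25 → 58 + 25 = 83 bp
Sorted largest to smallest: 83, 8 bp.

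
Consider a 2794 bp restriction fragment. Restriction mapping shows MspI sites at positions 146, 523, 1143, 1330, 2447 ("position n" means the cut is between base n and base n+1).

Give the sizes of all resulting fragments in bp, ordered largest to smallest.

1117, 620, 377, 347, 187, 146 bp

Linear molecule, 5 cuts → 6 fragments:
  146 − 0 = 146 bp
  523 − 146 = 377 bp
  1143 − 523 = 620 bp
  1330 − 1143 = 187 bp
  2447 − 1330 = 1117 bp
  2794 − 2447 = 347 bp
Sorted largest to smallest: 1117, 620, 377, 347, 187, 146 bp.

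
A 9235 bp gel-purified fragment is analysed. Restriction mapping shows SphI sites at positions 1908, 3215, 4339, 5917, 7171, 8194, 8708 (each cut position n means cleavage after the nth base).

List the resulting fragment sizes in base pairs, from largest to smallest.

1908, 1578, 1307, 1254, 1124, 1023, 527, 514 bp

Linear molecule, 7 cuts → 8 fragments:
  1908 − 0 = 1908 bp
  3215 − 1908 = 1307 bp
  4339 − 3215 = 1124 bp
  5917 − 4339 = 1578 bp
  7171 − 5917 = 1254 bp
  8194 − 7171 = 1023 bp
  8708 − 8194 = 514 bp
  9235 − 8708 = 527 bp
Sorted largest to smallest: 1908, 1578, 1307, 1254, 1124, 1023, 527, 514 bp.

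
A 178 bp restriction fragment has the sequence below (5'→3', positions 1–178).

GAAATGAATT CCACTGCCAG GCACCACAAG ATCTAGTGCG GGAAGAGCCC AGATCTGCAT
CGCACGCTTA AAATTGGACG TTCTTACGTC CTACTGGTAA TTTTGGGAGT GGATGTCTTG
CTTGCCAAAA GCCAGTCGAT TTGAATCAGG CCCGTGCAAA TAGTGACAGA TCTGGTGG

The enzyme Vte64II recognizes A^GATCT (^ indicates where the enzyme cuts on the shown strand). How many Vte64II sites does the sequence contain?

3

AGATCT occurs starting at positions 29, 51, 168.
Vte64II cuts at 3 sites.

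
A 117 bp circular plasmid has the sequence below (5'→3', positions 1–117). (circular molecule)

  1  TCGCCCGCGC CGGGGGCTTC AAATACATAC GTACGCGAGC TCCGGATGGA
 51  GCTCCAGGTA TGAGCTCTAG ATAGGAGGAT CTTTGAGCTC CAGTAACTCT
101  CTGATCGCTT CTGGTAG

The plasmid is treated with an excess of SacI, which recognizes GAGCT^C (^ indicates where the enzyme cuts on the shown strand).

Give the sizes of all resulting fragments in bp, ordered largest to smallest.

SacI sites (GAGCTC) start at positions 37, 49, 62, 85.
SacI cuts after base 5 of each site (before the last base), so after positions 41, 53, 66, 89.
Circular molecule, 4 cuts → 4 fragments:
  42–53 → 12 bp
  54–66 → 13 bp
  67–89 → 23 bp
  90–117 then 1–41 → 28 + 41 = 69 bp
Sorted largest to smallest: 69, 23, 13, 12 bp.

69, 23, 13, 12 bp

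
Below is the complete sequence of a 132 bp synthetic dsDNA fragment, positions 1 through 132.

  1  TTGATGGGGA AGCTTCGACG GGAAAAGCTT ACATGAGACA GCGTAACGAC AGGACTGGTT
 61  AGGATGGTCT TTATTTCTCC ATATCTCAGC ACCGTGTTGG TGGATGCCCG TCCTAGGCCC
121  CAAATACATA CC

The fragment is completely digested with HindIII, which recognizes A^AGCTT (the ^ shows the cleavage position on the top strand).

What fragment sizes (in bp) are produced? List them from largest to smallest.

107, 15, 10 bp

HindIII sites (AAGCTT) start at positions 10, 25.
HindIII cuts after the first base of each site, so after positions 10, 25.
Linear molecule, 2 cuts → 3 fragments:
  1–10 → 10 bp
  11–25 → 15 bp
  26–132 → 107 bp
Sorted largest to smallest: 107, 15, 10 bp.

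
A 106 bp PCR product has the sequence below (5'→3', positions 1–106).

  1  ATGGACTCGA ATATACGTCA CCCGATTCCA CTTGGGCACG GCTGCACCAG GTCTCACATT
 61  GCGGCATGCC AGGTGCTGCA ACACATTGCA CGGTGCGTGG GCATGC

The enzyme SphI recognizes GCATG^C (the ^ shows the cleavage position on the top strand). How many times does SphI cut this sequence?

GCATGC occurs starting at positions 64, 101.
SphI cuts at 2 sites.

2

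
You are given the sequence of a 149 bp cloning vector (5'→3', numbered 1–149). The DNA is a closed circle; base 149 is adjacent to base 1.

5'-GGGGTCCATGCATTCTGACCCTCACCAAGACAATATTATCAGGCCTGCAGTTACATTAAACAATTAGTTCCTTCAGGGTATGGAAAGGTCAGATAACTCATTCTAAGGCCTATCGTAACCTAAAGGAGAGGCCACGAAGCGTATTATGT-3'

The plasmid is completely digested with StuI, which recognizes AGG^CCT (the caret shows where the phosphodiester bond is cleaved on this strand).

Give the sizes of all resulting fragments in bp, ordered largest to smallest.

84, 65 bp

StuI sites (AGGCCT) start at positions 41, 106.
StuI cuts after base 3 of each site, so after positions 43, 108.
Circular molecule, 2 cuts → 2 fragments:
  44–108 → 65 bp
  109–149 then 1–43 → 41 + 43 = 84 bp
Sorted largest to smallest: 84, 65 bp.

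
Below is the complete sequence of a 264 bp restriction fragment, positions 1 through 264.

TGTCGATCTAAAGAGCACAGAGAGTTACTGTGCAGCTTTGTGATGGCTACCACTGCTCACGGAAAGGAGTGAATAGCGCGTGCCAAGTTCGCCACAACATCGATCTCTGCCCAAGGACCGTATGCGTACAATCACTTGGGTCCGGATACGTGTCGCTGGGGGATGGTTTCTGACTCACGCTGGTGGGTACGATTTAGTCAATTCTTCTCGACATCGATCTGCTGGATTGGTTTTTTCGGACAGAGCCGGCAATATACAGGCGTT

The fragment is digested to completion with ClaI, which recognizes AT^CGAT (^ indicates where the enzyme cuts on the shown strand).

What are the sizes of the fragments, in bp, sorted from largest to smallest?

114, 100, 50 bp

ClaI sites (ATCGAT) start at positions 99, 213.
ClaI cuts after base 2 of each site, so after positions 100, 214.
Linear molecule, 2 cuts → 3 fragments:
  1–100 → 100 bp
  101–214 → 114 bp
  215–264 → 50 bp
Sorted largest to smallest: 114, 100, 50 bp.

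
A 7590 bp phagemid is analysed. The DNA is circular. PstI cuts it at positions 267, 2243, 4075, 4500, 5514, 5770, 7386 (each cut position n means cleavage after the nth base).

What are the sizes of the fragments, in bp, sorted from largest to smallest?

1976, 1832, 1616, 1014, 471, 425, 256 bp

Circular molecule, 7 cuts → 7 fragments:
  2243 − 267 = 1976 bp
  4075 − 2243 = 1832 bp
  4500 − 4075 = 425 bp
  5514 − 4500 = 1014 bp
  5770 − 5514 = 256 bp
  7386 − 5770 = 1616 bp
  wrap: 7590 − 7386 + 267 = 471 bp
Sorted largest to smallest: 1976, 1832, 1616, 1014, 471, 425, 256 bp.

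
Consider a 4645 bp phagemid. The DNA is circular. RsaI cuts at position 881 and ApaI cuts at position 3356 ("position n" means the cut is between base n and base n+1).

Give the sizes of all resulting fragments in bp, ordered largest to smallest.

2475, 2170 bp

Combined cut positions (sorted): 881, 3356.
Circular molecule, 2 cuts → 2 fragments:
  3356 − 881 = 2475 bp
  wrap: 4645 − 3356 + 881 = 2170 bp
Sorted largest to smallest: 2475, 2170 bp.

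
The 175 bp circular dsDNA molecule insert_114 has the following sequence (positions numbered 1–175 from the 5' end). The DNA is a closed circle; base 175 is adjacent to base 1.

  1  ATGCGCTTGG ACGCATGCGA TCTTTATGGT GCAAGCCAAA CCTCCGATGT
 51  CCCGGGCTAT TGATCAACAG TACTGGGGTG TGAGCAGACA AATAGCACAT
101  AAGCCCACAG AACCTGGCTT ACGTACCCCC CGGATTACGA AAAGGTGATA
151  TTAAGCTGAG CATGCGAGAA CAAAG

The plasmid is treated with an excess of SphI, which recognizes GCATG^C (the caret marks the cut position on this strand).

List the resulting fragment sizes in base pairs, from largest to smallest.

SphI sites (GCATGC) start at positions 13, 160.
SphI cuts after base 5 of each site (before the last base), so after positions 17, 164.
Circular molecule, 2 cuts → 2 fragments:
  18–164 → 147 bp
  165–175 then 1–17 → 11 + 17 = 28 bp
Sorted largest to smallest: 147, 28 bp.

147, 28 bp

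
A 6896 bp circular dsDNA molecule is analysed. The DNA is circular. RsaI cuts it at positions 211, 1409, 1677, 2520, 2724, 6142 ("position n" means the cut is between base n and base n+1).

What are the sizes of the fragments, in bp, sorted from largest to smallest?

Circular molecule, 6 cuts → 6 fragments:
  1409 − 211 = 1198 bp
  1677 − 1409 = 268 bp
  2520 − 1677 = 843 bp
  2724 − 2520 = 204 bp
  6142 − 2724 = 3418 bp
  wrap: 6896 − 6142 + 211 = 965 bp
Sorted largest to smallest: 3418, 1198, 965, 843, 268, 204 bp.

3418, 1198, 965, 843, 268, 204 bp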